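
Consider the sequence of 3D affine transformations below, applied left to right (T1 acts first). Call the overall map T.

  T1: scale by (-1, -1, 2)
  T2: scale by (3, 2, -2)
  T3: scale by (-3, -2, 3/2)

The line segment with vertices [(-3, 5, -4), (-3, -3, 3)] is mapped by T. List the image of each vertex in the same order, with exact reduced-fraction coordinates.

T1 scale by (-1, -1, 2): (-3, 5, -4) → (3, -5, -8); (-3, -3, 3) → (3, 3, 6)
T2 scale by (3, 2, -2): (3, -5, -8) → (9, -10, 16); (3, 3, 6) → (9, 6, -12)
T3 scale by (-3, -2, 3/2): (9, -10, 16) → (-27, 20, 24); (9, 6, -12) → (-27, -12, -18)

image vertices: (-27, 20, 24), (-27, -12, -18)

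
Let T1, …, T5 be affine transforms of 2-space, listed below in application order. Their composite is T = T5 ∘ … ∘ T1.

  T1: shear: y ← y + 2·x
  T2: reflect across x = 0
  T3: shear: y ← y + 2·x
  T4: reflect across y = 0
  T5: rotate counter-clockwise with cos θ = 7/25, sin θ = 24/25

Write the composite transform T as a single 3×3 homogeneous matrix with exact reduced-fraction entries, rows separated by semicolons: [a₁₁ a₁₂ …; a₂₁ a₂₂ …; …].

T = [-7/25 24/25 0; -24/25 -7/25 0; 0 0 1]

T1 = [1 0 0; 2 1 0; 0 0 1]
T2·T1 = [-1 0 0; 2 1 0; 0 0 1]
T3·…·T1 = [-1 0 0; 0 1 0; 0 0 1]
T4·…·T1 = [-1 0 0; 0 -1 0; 0 0 1]
T5·…·T1 = [-7/25 24/25 0; -24/25 -7/25 0; 0 0 1]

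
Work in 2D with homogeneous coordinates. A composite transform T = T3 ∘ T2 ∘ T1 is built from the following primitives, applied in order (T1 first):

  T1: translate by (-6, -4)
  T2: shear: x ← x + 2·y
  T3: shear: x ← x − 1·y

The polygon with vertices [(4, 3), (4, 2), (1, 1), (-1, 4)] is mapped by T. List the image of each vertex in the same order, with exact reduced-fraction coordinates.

image vertices: (-3, -1), (-4, -2), (-8, -3), (-7, 0)

T1 translate by (-6, -4): (4, 3) → (-2, -1); (4, 2) → (-2, -2); (1, 1) → (-5, -3); (-1, 4) → (-7, 0)
T2 shear: x ← x + 2·y: (-2, -1) → (-4, -1); (-2, -2) → (-6, -2); (-5, -3) → (-11, -3); (-7, 0) → (-7, 0)
T3 shear: x ← x − 1·y: (-4, -1) → (-3, -1); (-6, -2) → (-4, -2); (-11, -3) → (-8, -3); (-7, 0) → (-7, 0)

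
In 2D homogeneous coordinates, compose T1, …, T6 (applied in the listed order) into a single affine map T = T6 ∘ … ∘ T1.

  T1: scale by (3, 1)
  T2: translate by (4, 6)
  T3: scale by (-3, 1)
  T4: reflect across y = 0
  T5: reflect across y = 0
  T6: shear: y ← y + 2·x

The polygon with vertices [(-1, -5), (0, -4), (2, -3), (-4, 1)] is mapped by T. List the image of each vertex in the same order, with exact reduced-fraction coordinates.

T1 scale by (3, 1): (-1, -5) → (-3, -5); (0, -4) → (0, -4); (2, -3) → (6, -3); (-4, 1) → (-12, 1)
T2 translate by (4, 6): (-3, -5) → (1, 1); (0, -4) → (4, 2); (6, -3) → (10, 3); (-12, 1) → (-8, 7)
T3 scale by (-3, 1): (1, 1) → (-3, 1); (4, 2) → (-12, 2); (10, 3) → (-30, 3); (-8, 7) → (24, 7)
T4 reflect across y = 0: (-3, 1) → (-3, -1); (-12, 2) → (-12, -2); (-30, 3) → (-30, -3); (24, 7) → (24, -7)
T5 reflect across y = 0: (-3, -1) → (-3, 1); (-12, -2) → (-12, 2); (-30, -3) → (-30, 3); (24, -7) → (24, 7)
T6 shear: y ← y + 2·x: (-3, 1) → (-3, -5); (-12, 2) → (-12, -22); (-30, 3) → (-30, -57); (24, 7) → (24, 55)

image vertices: (-3, -5), (-12, -22), (-30, -57), (24, 55)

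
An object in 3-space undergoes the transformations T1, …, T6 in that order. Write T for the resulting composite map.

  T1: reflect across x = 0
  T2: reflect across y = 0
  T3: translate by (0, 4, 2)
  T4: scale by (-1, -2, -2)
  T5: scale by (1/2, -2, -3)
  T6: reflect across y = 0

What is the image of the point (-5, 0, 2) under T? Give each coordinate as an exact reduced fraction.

T1 reflect across x = 0: (-5, 0, 2) → (5, 0, 2)
T2 reflect across y = 0: (5, 0, 2) → (5, 0, 2)
T3 translate by (0, 4, 2): (5, 0, 2) → (5, 4, 4)
T4 scale by (-1, -2, -2): (5, 4, 4) → (-5, -8, -8)
T5 scale by (1/2, -2, -3): (-5, -8, -8) → (-5/2, 16, 24)
T6 reflect across y = 0: (-5/2, 16, 24) → (-5/2, -16, 24)

T(p) = (-5/2, -16, 24)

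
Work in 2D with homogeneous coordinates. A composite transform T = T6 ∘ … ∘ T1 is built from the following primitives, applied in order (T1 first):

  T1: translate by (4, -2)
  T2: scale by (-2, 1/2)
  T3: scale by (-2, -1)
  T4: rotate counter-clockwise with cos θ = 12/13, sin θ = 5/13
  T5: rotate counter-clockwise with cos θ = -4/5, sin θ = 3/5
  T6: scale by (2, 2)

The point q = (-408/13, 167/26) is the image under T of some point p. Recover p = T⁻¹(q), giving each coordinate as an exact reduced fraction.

T1 = [1 0 4; 0 1 -2; 0 0 1]
T2·T1 = [-2 0 -8; 0 1/2 -1; 0 0 1]
T3·…·T1 = [4 0 16; 0 -1/2 1; 0 0 1]
T4·…·T1 = [48/13 5/26 187/13; 20/13 -6/13 92/13; 0 0 1]
T5·…·T1 = [-252/65 8/65 -1024/65; 64/65 63/130 193/65; 0 0 1]
T6·…·T1 = [-504/65 16/65 -2048/65; 128/65 63/65 386/65; 0 0 1]
det M = -8; M⁻¹ = [-63/520 2/65 -4; 16/65 63/65 2; 0 0 1]
M⁻¹ · (-408/13, 167/26)ᵀ = (0, 1/2)ᵀ

p = (0, 1/2)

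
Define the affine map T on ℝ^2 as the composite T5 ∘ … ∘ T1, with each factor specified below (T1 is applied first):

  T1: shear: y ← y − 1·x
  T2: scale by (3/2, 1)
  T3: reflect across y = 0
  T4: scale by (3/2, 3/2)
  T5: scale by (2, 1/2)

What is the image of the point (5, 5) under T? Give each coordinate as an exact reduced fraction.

T(p) = (45/2, 0)

T1 shear: y ← y − 1·x: (5, 5) → (5, 0)
T2 scale by (3/2, 1): (5, 0) → (15/2, 0)
T3 reflect across y = 0: (15/2, 0) → (15/2, 0)
T4 scale by (3/2, 3/2): (15/2, 0) → (45/4, 0)
T5 scale by (2, 1/2): (45/4, 0) → (45/2, 0)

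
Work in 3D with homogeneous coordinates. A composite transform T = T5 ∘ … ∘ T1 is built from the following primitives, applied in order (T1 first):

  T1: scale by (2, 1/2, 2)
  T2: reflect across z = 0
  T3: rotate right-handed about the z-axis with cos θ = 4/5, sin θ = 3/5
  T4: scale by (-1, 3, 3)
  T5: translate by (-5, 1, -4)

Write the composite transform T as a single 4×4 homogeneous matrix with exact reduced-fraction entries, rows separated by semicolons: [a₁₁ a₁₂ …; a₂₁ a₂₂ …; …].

T = [-8/5 3/10 0 -5; 18/5 6/5 0 1; 0 0 -6 -4; 0 0 0 1]

T1 = [2 0 0 0; 0 1/2 0 0; 0 0 2 0; 0 0 0 1]
T2·T1 = [2 0 0 0; 0 1/2 0 0; 0 0 -2 0; 0 0 0 1]
T3·…·T1 = [8/5 -3/10 0 0; 6/5 2/5 0 0; 0 0 -2 0; 0 0 0 1]
T4·…·T1 = [-8/5 3/10 0 0; 18/5 6/5 0 0; 0 0 -6 0; 0 0 0 1]
T5·…·T1 = [-8/5 3/10 0 -5; 18/5 6/5 0 1; 0 0 -6 -4; 0 0 0 1]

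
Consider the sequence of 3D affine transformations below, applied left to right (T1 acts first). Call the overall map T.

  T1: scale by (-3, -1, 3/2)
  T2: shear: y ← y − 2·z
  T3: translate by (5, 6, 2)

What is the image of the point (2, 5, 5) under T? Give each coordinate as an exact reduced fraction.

T(p) = (-1, -14, 19/2)

T1 scale by (-3, -1, 3/2): (2, 5, 5) → (-6, -5, 15/2)
T2 shear: y ← y − 2·z: (-6, -5, 15/2) → (-6, -20, 15/2)
T3 translate by (5, 6, 2): (-6, -20, 15/2) → (-1, -14, 19/2)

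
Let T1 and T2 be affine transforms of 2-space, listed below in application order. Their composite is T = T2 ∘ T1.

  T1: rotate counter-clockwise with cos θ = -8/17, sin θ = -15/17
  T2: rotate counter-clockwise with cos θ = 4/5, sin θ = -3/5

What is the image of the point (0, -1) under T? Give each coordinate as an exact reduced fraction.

T(p) = (-36/85, 77/85)

T1 rotate counter-clockwise with cos θ = -8/17, sin θ = -15/17: (0, -1) → (-15/17, 8/17)
T2 rotate counter-clockwise with cos θ = 4/5, sin θ = -3/5: (-15/17, 8/17) → (-36/85, 77/85)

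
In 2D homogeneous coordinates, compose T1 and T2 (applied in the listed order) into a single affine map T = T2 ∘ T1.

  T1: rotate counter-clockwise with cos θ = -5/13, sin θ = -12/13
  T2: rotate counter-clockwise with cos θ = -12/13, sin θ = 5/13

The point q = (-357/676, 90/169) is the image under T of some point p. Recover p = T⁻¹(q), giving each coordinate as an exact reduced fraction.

p = (0, 3/4)

T1 = [-5/13 12/13 0; -12/13 -5/13 0; 0 0 1]
T2·T1 = [120/169 -119/169 0; 119/169 120/169 0; 0 0 1]
det M = 1; M⁻¹ = [120/169 119/169 0; -119/169 120/169 0; 0 0 1]
M⁻¹ · (-357/676, 90/169)ᵀ = (0, 3/4)ᵀ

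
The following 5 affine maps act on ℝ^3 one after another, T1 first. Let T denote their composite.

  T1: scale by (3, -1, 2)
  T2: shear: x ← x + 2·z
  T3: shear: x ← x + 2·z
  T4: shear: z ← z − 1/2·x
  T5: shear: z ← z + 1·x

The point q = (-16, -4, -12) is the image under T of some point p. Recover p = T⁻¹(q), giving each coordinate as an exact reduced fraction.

p = (0, 4, -2)

T1 = [3 0 0 0; 0 -1 0 0; 0 0 2 0; 0 0 0 1]
T2·T1 = [3 0 4 0; 0 -1 0 0; 0 0 2 0; 0 0 0 1]
T3·…·T1 = [3 0 8 0; 0 -1 0 0; 0 0 2 0; 0 0 0 1]
T4·…·T1 = [3 0 8 0; 0 -1 0 0; -3/2 0 -2 0; 0 0 0 1]
T5·…·T1 = [3 0 8 0; 0 -1 0 0; 3/2 0 6 0; 0 0 0 1]
det M = -6; M⁻¹ = [1 0 -4/3 0; 0 -1 0 0; -1/4 0 1/2 0; 0 0 0 1]
M⁻¹ · (-16, -4, -12)ᵀ = (0, 4, -2)ᵀ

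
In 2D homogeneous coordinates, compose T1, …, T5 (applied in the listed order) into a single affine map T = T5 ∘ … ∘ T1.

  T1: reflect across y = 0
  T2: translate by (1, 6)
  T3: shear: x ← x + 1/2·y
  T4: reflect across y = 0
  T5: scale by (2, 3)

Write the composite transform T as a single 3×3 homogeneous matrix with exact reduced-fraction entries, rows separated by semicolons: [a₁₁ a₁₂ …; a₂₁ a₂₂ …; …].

T1 = [1 0 0; 0 -1 0; 0 0 1]
T2·T1 = [1 0 1; 0 -1 6; 0 0 1]
T3·…·T1 = [1 -1/2 4; 0 -1 6; 0 0 1]
T4·…·T1 = [1 -1/2 4; 0 1 -6; 0 0 1]
T5·…·T1 = [2 -1 8; 0 3 -18; 0 0 1]

T = [2 -1 8; 0 3 -18; 0 0 1]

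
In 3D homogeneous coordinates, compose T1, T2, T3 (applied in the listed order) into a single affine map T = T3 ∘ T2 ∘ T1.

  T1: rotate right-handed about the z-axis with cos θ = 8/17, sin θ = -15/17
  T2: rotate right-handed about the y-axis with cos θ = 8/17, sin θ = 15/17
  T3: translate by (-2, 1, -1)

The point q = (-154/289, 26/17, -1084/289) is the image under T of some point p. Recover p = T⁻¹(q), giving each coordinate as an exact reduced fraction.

T1 = [8/17 15/17 0 0; -15/17 8/17 0 0; 0 0 1 0; 0 0 0 1]
T2·T1 = [64/289 120/289 15/17 0; -15/17 8/17 0 0; -120/289 -225/289 8/17 0; 0 0 0 1]
T3·…·T1 = [64/289 120/289 15/17 -2; -15/17 8/17 0 1; -120/289 -225/289 8/17 -1; 0 0 0 1]
det M = 1; M⁻¹ = [64/289 -15/17 -120/289 263/289; 120/289 8/17 -225/289 -121/289; 15/17 0 8/17 38/17; 0 0 0 1]
M⁻¹ · (-154/289, 26/17, -1084/289)ᵀ = (1, 3, 0)ᵀ

p = (1, 3, 0)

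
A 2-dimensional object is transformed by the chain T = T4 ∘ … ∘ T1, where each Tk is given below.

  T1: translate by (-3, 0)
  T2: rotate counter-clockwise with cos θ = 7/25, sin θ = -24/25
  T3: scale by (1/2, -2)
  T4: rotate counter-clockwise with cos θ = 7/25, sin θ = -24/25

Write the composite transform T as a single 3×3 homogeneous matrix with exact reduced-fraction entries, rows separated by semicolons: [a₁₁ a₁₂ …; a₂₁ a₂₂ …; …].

T = [2353/1250 -252/625 -7059/1250; 252/625 -386/625 -756/625; 0 0 1]

T1 = [1 0 -3; 0 1 0; 0 0 1]
T2·T1 = [7/25 24/25 -21/25; -24/25 7/25 72/25; 0 0 1]
T3·…·T1 = [7/50 12/25 -21/50; 48/25 -14/25 -144/25; 0 0 1]
T4·…·T1 = [2353/1250 -252/625 -7059/1250; 252/625 -386/625 -756/625; 0 0 1]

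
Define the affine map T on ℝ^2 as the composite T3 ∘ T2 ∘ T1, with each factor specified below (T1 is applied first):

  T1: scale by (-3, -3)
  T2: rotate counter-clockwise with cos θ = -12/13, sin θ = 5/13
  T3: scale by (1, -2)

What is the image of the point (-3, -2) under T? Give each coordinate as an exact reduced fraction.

T1 scale by (-3, -3): (-3, -2) → (9, 6)
T2 rotate counter-clockwise with cos θ = -12/13, sin θ = 5/13: (9, 6) → (-138/13, -27/13)
T3 scale by (1, -2): (-138/13, -27/13) → (-138/13, 54/13)

T(p) = (-138/13, 54/13)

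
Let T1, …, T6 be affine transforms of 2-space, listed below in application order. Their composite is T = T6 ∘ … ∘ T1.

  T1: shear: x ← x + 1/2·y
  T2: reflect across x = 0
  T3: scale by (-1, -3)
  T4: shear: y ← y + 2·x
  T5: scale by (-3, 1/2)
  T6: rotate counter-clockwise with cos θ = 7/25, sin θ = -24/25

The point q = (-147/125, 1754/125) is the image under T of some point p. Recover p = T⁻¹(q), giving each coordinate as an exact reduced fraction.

T1 = [1 1/2 0; 0 1 0; 0 0 1]
T2·T1 = [-1 -1/2 0; 0 1 0; 0 0 1]
T3·…·T1 = [1 1/2 0; 0 -3 0; 0 0 1]
T4·…·T1 = [1 1/2 0; 2 -2 0; 0 0 1]
T5·…·T1 = [-3 -3/2 0; 1 -1 0; 0 0 1]
T6·…·T1 = [3/25 -69/50 0; 79/25 29/25 0; 0 0 1]
det M = 9/2; M⁻¹ = [58/225 23/75 0; -158/225 2/75 0; 0 0 1]
M⁻¹ · (-147/125, 1754/125)ᵀ = (4, 6/5)ᵀ

p = (4, 6/5)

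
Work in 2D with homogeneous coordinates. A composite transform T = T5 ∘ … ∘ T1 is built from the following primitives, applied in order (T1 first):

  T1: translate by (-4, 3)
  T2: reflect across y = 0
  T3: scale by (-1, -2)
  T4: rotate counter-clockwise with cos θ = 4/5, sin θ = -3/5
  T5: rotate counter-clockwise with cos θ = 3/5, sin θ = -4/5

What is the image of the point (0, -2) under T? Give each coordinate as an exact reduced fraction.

T(p) = (2, -4)

T1 translate by (-4, 3): (0, -2) → (-4, 1)
T2 reflect across y = 0: (-4, 1) → (-4, -1)
T3 scale by (-1, -2): (-4, -1) → (4, 2)
T4 rotate counter-clockwise with cos θ = 4/5, sin θ = -3/5: (4, 2) → (22/5, -4/5)
T5 rotate counter-clockwise with cos θ = 3/5, sin θ = -4/5: (22/5, -4/5) → (2, -4)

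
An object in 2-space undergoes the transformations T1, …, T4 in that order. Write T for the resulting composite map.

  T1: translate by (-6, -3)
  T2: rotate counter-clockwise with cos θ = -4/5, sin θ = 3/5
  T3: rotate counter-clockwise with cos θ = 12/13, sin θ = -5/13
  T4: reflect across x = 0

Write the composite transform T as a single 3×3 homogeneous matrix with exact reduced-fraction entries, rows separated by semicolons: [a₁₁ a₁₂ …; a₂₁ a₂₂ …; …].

T = [33/65 56/65 -366/65; 56/65 -33/65 -237/65; 0 0 1]

T1 = [1 0 -6; 0 1 -3; 0 0 1]
T2·T1 = [-4/5 -3/5 33/5; 3/5 -4/5 -6/5; 0 0 1]
T3·…·T1 = [-33/65 -56/65 366/65; 56/65 -33/65 -237/65; 0 0 1]
T4·…·T1 = [33/65 56/65 -366/65; 56/65 -33/65 -237/65; 0 0 1]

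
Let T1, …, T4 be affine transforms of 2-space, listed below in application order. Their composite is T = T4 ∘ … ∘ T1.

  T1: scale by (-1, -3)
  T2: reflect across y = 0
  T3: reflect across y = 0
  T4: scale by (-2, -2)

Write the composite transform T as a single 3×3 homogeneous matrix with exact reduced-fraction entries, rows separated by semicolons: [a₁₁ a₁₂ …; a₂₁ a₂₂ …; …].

T1 = [-1 0 0; 0 -3 0; 0 0 1]
T2·T1 = [-1 0 0; 0 3 0; 0 0 1]
T3·…·T1 = [-1 0 0; 0 -3 0; 0 0 1]
T4·…·T1 = [2 0 0; 0 6 0; 0 0 1]

T = [2 0 0; 0 6 0; 0 0 1]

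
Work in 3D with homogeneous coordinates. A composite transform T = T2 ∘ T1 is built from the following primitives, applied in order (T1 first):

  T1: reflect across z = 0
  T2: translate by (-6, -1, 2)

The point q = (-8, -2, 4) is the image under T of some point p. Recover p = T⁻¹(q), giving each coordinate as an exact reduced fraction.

T1 = [1 0 0 0; 0 1 0 0; 0 0 -1 0; 0 0 0 1]
T2·T1 = [1 0 0 -6; 0 1 0 -1; 0 0 -1 2; 0 0 0 1]
det M = -1; M⁻¹ = [1 0 0 6; 0 1 0 1; 0 0 -1 2; 0 0 0 1]
M⁻¹ · (-8, -2, 4)ᵀ = (-2, -1, -2)ᵀ

p = (-2, -1, -2)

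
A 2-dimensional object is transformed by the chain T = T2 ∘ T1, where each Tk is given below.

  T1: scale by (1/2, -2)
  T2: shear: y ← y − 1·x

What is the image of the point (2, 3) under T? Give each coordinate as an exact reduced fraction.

T1 scale by (1/2, -2): (2, 3) → (1, -6)
T2 shear: y ← y − 1·x: (1, -6) → (1, -7)

T(p) = (1, -7)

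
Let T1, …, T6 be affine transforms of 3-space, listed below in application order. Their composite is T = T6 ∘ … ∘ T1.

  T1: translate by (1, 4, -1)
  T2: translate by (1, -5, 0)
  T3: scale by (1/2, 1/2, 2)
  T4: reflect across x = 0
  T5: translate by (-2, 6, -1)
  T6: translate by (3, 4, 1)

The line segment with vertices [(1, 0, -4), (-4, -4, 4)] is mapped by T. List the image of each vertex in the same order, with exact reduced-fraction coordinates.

T1 translate by (1, 4, -1): (1, 0, -4) → (2, 4, -5); (-4, -4, 4) → (-3, 0, 3)
T2 translate by (1, -5, 0): (2, 4, -5) → (3, -1, -5); (-3, 0, 3) → (-2, -5, 3)
T3 scale by (1/2, 1/2, 2): (3, -1, -5) → (3/2, -1/2, -10); (-2, -5, 3) → (-1, -5/2, 6)
T4 reflect across x = 0: (3/2, -1/2, -10) → (-3/2, -1/2, -10); (-1, -5/2, 6) → (1, -5/2, 6)
T5 translate by (-2, 6, -1): (-3/2, -1/2, -10) → (-7/2, 11/2, -11); (1, -5/2, 6) → (-1, 7/2, 5)
T6 translate by (3, 4, 1): (-7/2, 11/2, -11) → (-1/2, 19/2, -10); (-1, 7/2, 5) → (2, 15/2, 6)

image vertices: (-1/2, 19/2, -10), (2, 15/2, 6)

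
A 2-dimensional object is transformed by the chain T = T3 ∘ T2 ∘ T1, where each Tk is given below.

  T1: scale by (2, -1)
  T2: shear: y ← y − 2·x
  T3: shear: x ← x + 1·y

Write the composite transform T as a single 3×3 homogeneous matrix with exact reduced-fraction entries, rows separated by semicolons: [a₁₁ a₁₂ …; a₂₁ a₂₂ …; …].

T = [-2 -1 0; -4 -1 0; 0 0 1]

T1 = [2 0 0; 0 -1 0; 0 0 1]
T2·T1 = [2 0 0; -4 -1 0; 0 0 1]
T3·…·T1 = [-2 -1 0; -4 -1 0; 0 0 1]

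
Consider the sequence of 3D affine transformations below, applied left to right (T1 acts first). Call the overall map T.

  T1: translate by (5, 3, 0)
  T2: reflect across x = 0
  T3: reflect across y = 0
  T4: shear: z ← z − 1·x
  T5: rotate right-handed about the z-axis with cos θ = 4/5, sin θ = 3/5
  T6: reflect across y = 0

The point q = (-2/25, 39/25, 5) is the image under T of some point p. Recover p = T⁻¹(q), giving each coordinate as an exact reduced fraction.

T1 = [1 0 0 5; 0 1 0 3; 0 0 1 0; 0 0 0 1]
T2·T1 = [-1 0 0 -5; 0 1 0 3; 0 0 1 0; 0 0 0 1]
T3·…·T1 = [-1 0 0 -5; 0 -1 0 -3; 0 0 1 0; 0 0 0 1]
T4·…·T1 = [-1 0 0 -5; 0 -1 0 -3; 1 0 1 5; 0 0 0 1]
T5·…·T1 = [-4/5 3/5 0 -11/5; -3/5 -4/5 0 -27/5; 1 0 1 5; 0 0 0 1]
T6·…·T1 = [-4/5 3/5 0 -11/5; 3/5 4/5 0 27/5; 1 0 1 5; 0 0 0 1]
det M = -1; M⁻¹ = [-4/5 3/5 0 -5; 3/5 4/5 0 -3; 4/5 -3/5 1 0; 0 0 0 1]
M⁻¹ · (-2/25, 39/25, 5)ᵀ = (-4, -9/5, 4)ᵀ

p = (-4, -9/5, 4)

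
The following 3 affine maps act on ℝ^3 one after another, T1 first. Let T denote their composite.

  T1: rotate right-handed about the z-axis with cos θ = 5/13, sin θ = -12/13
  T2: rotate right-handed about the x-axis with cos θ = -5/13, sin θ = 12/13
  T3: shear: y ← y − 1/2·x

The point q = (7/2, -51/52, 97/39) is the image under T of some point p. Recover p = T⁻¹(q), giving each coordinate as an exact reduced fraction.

T1 = [5/13 12/13 0 0; -12/13 5/13 0 0; 0 0 1 0; 0 0 0 1]
T2·T1 = [5/13 12/13 0 0; 60/169 -25/169 -12/13 0; -144/169 60/169 -5/13 0; 0 0 0 1]
T3·…·T1 = [5/13 12/13 0 0; 55/338 -103/169 -12/13 0; -144/169 60/169 -5/13 0; 0 0 0 1]
det M = 1; M⁻¹ = [95/169 60/169 -144/169 0; 287/338 -25/169 60/169 0; -6/13 -12/13 -5/13 0; 0 0 0 1]
M⁻¹ · (7/2, -51/52, 97/39)ᵀ = (-1/2, 4, -5/3)ᵀ

p = (-1/2, 4, -5/3)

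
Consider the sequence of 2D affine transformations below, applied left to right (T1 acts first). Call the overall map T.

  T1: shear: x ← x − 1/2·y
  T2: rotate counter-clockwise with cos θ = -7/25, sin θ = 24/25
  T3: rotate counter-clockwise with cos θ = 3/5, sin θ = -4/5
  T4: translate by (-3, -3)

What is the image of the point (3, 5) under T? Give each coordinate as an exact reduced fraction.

T(p) = (-67/10, 2/5)

T1 shear: x ← x − 1/2·y: (3, 5) → (1/2, 5)
T2 rotate counter-clockwise with cos θ = -7/25, sin θ = 24/25: (1/2, 5) → (-247/50, -23/25)
T3 rotate counter-clockwise with cos θ = 3/5, sin θ = -4/5: (-247/50, -23/25) → (-37/10, 17/5)
T4 translate by (-3, -3): (-37/10, 17/5) → (-67/10, 2/5)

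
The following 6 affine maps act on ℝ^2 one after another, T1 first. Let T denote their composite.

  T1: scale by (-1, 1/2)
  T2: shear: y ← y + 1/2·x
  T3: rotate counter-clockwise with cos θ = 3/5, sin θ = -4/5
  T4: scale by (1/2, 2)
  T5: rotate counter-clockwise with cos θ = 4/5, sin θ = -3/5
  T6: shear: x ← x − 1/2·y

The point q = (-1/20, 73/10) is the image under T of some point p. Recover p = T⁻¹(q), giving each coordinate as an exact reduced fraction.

p = (5, 5)

T1 = [-1 0 0; 0 1/2 0; 0 0 1]
T2·T1 = [-1 0 0; -1/2 1/2 0; 0 0 1]
T3·…·T1 = [-1 2/5 0; 1/2 3/10 0; 0 0 1]
T4·…·T1 = [-1/2 1/5 0; 1 3/5 0; 0 0 1]
T5·…·T1 = [1/5 13/25 0; 11/10 9/25 0; 0 0 1]
T6·…·T1 = [-7/20 17/50 0; 11/10 9/25 0; 0 0 1]
det M = -1/2; M⁻¹ = [-18/25 17/25 0; 11/5 7/10 0; 0 0 1]
M⁻¹ · (-1/20, 73/10)ᵀ = (5, 5)ᵀ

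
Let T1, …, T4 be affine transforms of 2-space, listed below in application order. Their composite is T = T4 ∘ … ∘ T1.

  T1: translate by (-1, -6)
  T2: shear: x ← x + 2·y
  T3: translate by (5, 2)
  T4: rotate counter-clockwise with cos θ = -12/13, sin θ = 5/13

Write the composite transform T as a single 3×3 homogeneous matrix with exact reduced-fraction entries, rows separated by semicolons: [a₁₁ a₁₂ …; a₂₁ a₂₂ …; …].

T1 = [1 0 -1; 0 1 -6; 0 0 1]
T2·T1 = [1 2 -13; 0 1 -6; 0 0 1]
T3·…·T1 = [1 2 -8; 0 1 -4; 0 0 1]
T4·…·T1 = [-12/13 -29/13 116/13; 5/13 -2/13 8/13; 0 0 1]

T = [-12/13 -29/13 116/13; 5/13 -2/13 8/13; 0 0 1]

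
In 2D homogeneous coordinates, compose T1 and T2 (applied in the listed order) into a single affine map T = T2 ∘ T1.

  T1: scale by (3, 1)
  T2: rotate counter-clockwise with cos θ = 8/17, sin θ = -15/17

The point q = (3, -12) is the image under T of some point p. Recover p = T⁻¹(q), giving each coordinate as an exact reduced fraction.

T1 = [3 0 0; 0 1 0; 0 0 1]
T2·T1 = [24/17 15/17 0; -45/17 8/17 0; 0 0 1]
det M = 3; M⁻¹ = [8/51 -5/17 0; 15/17 8/17 0; 0 0 1]
M⁻¹ · (3, -12)ᵀ = (4, -3)ᵀ

p = (4, -3)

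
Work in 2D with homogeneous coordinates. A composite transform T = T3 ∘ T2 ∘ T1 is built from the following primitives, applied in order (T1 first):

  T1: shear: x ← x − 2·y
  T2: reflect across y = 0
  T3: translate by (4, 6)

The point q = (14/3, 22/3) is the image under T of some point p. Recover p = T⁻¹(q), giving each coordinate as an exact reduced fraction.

p = (-2, -4/3)

T1 = [1 -2 0; 0 1 0; 0 0 1]
T2·T1 = [1 -2 0; 0 -1 0; 0 0 1]
T3·…·T1 = [1 -2 4; 0 -1 6; 0 0 1]
det M = -1; M⁻¹ = [1 -2 8; 0 -1 6; 0 0 1]
M⁻¹ · (14/3, 22/3)ᵀ = (-2, -4/3)ᵀ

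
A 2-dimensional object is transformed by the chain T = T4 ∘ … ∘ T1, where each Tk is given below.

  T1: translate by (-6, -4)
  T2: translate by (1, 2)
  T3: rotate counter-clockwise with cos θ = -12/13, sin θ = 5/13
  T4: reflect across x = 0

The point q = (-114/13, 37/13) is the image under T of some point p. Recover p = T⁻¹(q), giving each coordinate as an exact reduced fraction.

T1 = [1 0 -6; 0 1 -4; 0 0 1]
T2·T1 = [1 0 -5; 0 1 -2; 0 0 1]
T3·…·T1 = [-12/13 -5/13 70/13; 5/13 -12/13 -1/13; 0 0 1]
T4·…·T1 = [12/13 5/13 -70/13; 5/13 -12/13 -1/13; 0 0 1]
det M = -1; M⁻¹ = [12/13 5/13 5; 5/13 -12/13 2; 0 0 1]
M⁻¹ · (-114/13, 37/13)ᵀ = (-2, -4)ᵀ

p = (-2, -4)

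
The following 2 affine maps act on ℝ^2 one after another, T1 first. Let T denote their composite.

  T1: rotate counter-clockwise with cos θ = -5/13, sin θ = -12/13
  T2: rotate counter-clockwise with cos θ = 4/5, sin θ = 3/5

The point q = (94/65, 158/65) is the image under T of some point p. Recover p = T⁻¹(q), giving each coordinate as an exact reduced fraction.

T1 = [-5/13 12/13 0; -12/13 -5/13 0; 0 0 1]
T2·T1 = [16/65 63/65 0; -63/65 16/65 0; 0 0 1]
det M = 1; M⁻¹ = [16/65 -63/65 0; 63/65 16/65 0; 0 0 1]
M⁻¹ · (94/65, 158/65)ᵀ = (-2, 2)ᵀ

p = (-2, 2)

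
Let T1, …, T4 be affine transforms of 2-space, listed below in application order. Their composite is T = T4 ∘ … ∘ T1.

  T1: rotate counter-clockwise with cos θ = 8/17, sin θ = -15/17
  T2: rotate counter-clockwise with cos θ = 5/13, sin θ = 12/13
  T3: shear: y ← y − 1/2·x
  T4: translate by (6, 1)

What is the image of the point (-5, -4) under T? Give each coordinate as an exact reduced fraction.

T1 rotate counter-clockwise with cos θ = 8/17, sin θ = -15/17: (-5, -4) → (-100/17, 43/17)
T2 rotate counter-clockwise with cos θ = 5/13, sin θ = 12/13: (-100/17, 43/17) → (-1016/221, -985/221)
T3 shear: y ← y − 1/2·x: (-1016/221, -985/221) → (-1016/221, -477/221)
T4 translate by (6, 1): (-1016/221, -477/221) → (310/221, -256/221)

T(p) = (310/221, -256/221)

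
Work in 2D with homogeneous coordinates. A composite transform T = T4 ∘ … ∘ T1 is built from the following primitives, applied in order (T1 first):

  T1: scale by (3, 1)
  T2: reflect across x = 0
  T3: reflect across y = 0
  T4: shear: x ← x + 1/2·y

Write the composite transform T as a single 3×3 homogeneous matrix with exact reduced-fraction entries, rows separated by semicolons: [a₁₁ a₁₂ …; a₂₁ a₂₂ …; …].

T = [-3 -1/2 0; 0 -1 0; 0 0 1]

T1 = [3 0 0; 0 1 0; 0 0 1]
T2·T1 = [-3 0 0; 0 1 0; 0 0 1]
T3·…·T1 = [-3 0 0; 0 -1 0; 0 0 1]
T4·…·T1 = [-3 -1/2 0; 0 -1 0; 0 0 1]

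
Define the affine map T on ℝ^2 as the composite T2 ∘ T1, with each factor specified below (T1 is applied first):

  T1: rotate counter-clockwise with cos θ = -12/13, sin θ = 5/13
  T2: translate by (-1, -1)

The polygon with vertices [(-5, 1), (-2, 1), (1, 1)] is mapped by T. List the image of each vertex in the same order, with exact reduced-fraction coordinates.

T1 rotate counter-clockwise with cos θ = -12/13, sin θ = 5/13: (-5, 1) → (55/13, -37/13); (-2, 1) → (19/13, -22/13); (1, 1) → (-17/13, -7/13)
T2 translate by (-1, -1): (55/13, -37/13) → (42/13, -50/13); (19/13, -22/13) → (6/13, -35/13); (-17/13, -7/13) → (-30/13, -20/13)

image vertices: (42/13, -50/13), (6/13, -35/13), (-30/13, -20/13)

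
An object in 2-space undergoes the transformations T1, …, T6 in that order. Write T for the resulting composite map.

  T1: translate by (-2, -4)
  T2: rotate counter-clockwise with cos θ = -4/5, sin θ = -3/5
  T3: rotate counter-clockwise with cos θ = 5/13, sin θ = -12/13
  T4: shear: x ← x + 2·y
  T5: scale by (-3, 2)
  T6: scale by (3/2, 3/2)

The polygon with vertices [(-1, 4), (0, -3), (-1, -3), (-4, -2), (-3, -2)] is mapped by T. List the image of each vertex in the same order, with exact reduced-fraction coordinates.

T1 translate by (-2, -4): (-1, 4) → (-3, 0); (0, -3) → (-2, -7); (-1, -3) → (-3, -7); (-4, -2) → (-6, -6); (-3, -2) → (-5, -6)
T2 rotate counter-clockwise with cos θ = -4/5, sin θ = -3/5: (-3, 0) → (12/5, 9/5); (-2, -7) → (-13/5, 34/5); (-3, -7) → (-9/5, 37/5); (-6, -6) → (6/5, 42/5); (-5, -6) → (2/5, 39/5)
T3 rotate counter-clockwise with cos θ = 5/13, sin θ = -12/13: (12/5, 9/5) → (168/65, -99/65); (-13/5, 34/5) → (343/65, 326/65); (-9/5, 37/5) → (399/65, 293/65); (6/5, 42/5) → (534/65, 138/65); (2/5, 39/5) → (478/65, 171/65)
T4 shear: x ← x + 2·y: (168/65, -99/65) → (-6/13, -99/65); (343/65, 326/65) → (199/13, 326/65); (399/65, 293/65) → (197/13, 293/65); (534/65, 138/65) → (162/13, 138/65); (478/65, 171/65) → (164/13, 171/65)
T5 scale by (-3, 2): (-6/13, -99/65) → (18/13, -198/65); (199/13, 326/65) → (-597/13, 652/65); (197/13, 293/65) → (-591/13, 586/65); (162/13, 138/65) → (-486/13, 276/65); (164/13, 171/65) → (-492/13, 342/65)
T6 scale by (3/2, 3/2): (18/13, -198/65) → (27/13, -297/65); (-597/13, 652/65) → (-1791/26, 978/65); (-591/13, 586/65) → (-1773/26, 879/65); (-486/13, 276/65) → (-729/13, 414/65); (-492/13, 342/65) → (-738/13, 513/65)

image vertices: (27/13, -297/65), (-1791/26, 978/65), (-1773/26, 879/65), (-729/13, 414/65), (-738/13, 513/65)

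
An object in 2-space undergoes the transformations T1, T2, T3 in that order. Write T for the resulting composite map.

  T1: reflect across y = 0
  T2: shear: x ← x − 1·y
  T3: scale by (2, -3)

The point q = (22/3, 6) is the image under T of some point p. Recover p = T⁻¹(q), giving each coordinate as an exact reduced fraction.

p = (5/3, 2)

T1 = [1 0 0; 0 -1 0; 0 0 1]
T2·T1 = [1 1 0; 0 -1 0; 0 0 1]
T3·…·T1 = [2 2 0; 0 3 0; 0 0 1]
det M = 6; M⁻¹ = [1/2 -1/3 0; 0 1/3 0; 0 0 1]
M⁻¹ · (22/3, 6)ᵀ = (5/3, 2)ᵀ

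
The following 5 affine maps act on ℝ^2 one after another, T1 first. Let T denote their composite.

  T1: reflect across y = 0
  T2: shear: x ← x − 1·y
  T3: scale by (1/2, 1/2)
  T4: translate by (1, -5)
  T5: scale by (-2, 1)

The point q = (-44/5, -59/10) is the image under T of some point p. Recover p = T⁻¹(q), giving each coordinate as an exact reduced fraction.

p = (5, 9/5)

T1 = [1 0 0; 0 -1 0; 0 0 1]
T2·T1 = [1 1 0; 0 -1 0; 0 0 1]
T3·…·T1 = [1/2 1/2 0; 0 -1/2 0; 0 0 1]
T4·…·T1 = [1/2 1/2 1; 0 -1/2 -5; 0 0 1]
T5·…·T1 = [-1 -1 -2; 0 -1/2 -5; 0 0 1]
det M = 1/2; M⁻¹ = [-1 2 8; 0 -2 -10; 0 0 1]
M⁻¹ · (-44/5, -59/10)ᵀ = (5, 9/5)ᵀ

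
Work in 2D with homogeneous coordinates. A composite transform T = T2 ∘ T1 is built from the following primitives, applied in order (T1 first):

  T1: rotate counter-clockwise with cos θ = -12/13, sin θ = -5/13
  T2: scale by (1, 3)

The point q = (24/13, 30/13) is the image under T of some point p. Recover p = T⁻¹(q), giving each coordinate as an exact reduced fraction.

p = (-2, 0)

T1 = [-12/13 5/13 0; -5/13 -12/13 0; 0 0 1]
T2·T1 = [-12/13 5/13 0; -15/13 -36/13 0; 0 0 1]
det M = 3; M⁻¹ = [-12/13 -5/39 0; 5/13 -4/13 0; 0 0 1]
M⁻¹ · (24/13, 30/13)ᵀ = (-2, 0)ᵀ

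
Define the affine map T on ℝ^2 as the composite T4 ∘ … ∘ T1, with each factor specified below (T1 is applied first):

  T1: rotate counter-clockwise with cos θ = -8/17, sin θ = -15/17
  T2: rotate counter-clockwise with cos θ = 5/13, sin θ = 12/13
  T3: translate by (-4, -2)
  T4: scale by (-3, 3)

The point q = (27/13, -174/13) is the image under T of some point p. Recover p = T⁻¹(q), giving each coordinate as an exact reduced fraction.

T1 = [-8/17 15/17 0; -15/17 -8/17 0; 0 0 1]
T2·T1 = [140/221 171/221 0; -171/221 140/221 0; 0 0 1]
T3·…·T1 = [140/221 171/221 -4; -171/221 140/221 -2; 0 0 1]
T4·…·T1 = [-420/221 -513/221 12; -513/221 420/221 -6; 0 0 1]
det M = -9; M⁻¹ = [-140/663 -57/221 218/221; -57/221 140/663 964/221; 0 0 1]
M⁻¹ · (27/13, -174/13)ᵀ = (4, 1)ᵀ

p = (4, 1)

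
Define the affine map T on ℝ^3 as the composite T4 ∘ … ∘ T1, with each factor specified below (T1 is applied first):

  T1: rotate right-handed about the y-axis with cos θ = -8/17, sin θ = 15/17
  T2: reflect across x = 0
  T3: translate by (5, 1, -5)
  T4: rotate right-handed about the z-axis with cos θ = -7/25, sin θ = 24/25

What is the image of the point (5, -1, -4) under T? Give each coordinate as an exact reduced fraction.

T1 rotate right-handed about the y-axis with cos θ = -8/17, sin θ = 15/17: (5, -1, -4) → (-100/17, -1, -43/17)
T2 reflect across x = 0: (-100/17, -1, -43/17) → (100/17, -1, -43/17)
T3 translate by (5, 1, -5): (100/17, -1, -43/17) → (185/17, 0, -128/17)
T4 rotate right-handed about the z-axis with cos θ = -7/25, sin θ = 24/25: (185/17, 0, -128/17) → (-259/85, 888/85, -128/17)

T(p) = (-259/85, 888/85, -128/17)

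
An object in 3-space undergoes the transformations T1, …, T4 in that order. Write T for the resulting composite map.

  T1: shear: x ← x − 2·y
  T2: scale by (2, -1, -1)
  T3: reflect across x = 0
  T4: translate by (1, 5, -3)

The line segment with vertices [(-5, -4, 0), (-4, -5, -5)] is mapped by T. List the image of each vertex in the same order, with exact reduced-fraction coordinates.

T1 shear: x ← x − 2·y: (-5, -4, 0) → (3, -4, 0); (-4, -5, -5) → (6, -5, -5)
T2 scale by (2, -1, -1): (3, -4, 0) → (6, 4, 0); (6, -5, -5) → (12, 5, 5)
T3 reflect across x = 0: (6, 4, 0) → (-6, 4, 0); (12, 5, 5) → (-12, 5, 5)
T4 translate by (1, 5, -3): (-6, 4, 0) → (-5, 9, -3); (-12, 5, 5) → (-11, 10, 2)

image vertices: (-5, 9, -3), (-11, 10, 2)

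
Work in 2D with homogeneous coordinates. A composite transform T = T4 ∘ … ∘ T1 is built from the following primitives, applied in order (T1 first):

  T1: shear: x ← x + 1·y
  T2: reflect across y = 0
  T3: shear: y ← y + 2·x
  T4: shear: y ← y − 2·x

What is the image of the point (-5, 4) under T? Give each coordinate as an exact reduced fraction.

T(p) = (-1, -4)

T1 shear: x ← x + 1·y: (-5, 4) → (-1, 4)
T2 reflect across y = 0: (-1, 4) → (-1, -4)
T3 shear: y ← y + 2·x: (-1, -4) → (-1, -6)
T4 shear: y ← y − 2·x: (-1, -6) → (-1, -4)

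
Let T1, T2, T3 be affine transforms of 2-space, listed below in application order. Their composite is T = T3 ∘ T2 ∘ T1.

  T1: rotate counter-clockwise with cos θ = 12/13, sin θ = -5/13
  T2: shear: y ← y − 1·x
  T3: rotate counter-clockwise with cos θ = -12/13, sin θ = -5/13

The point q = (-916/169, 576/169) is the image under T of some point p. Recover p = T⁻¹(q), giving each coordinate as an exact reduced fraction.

T1 = [12/13 5/13 0; -5/13 12/13 0; 0 0 1]
T2·T1 = [12/13 5/13 0; -17/13 7/13 0; 0 0 1]
T3·…·T1 = [-229/169 -25/169 0; 144/169 -109/169 0; 0 0 1]
det M = 1; M⁻¹ = [-109/169 25/169 0; -144/169 -229/169 0; 0 0 1]
M⁻¹ · (-916/169, 576/169)ᵀ = (4, 0)ᵀ

p = (4, 0)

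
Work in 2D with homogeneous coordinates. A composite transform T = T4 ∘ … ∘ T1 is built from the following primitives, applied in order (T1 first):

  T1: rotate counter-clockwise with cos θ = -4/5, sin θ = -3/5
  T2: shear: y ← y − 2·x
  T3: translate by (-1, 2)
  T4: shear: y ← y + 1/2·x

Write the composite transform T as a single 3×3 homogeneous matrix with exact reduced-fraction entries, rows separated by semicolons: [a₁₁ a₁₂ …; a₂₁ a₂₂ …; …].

T1 = [-4/5 3/5 0; -3/5 -4/5 0; 0 0 1]
T2·T1 = [-4/5 3/5 0; 1 -2 0; 0 0 1]
T3·…·T1 = [-4/5 3/5 -1; 1 -2 2; 0 0 1]
T4·…·T1 = [-4/5 3/5 -1; 3/5 -17/10 3/2; 0 0 1]

T = [-4/5 3/5 -1; 3/5 -17/10 3/2; 0 0 1]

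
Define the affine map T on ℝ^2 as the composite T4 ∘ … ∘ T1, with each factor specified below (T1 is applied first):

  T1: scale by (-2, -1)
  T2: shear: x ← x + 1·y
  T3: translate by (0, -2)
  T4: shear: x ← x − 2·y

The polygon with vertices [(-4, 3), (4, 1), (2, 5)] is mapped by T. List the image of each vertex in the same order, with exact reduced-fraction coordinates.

image vertices: (15, -5), (-3, -3), (5, -7)

T1 scale by (-2, -1): (-4, 3) → (8, -3); (4, 1) → (-8, -1); (2, 5) → (-4, -5)
T2 shear: x ← x + 1·y: (8, -3) → (5, -3); (-8, -1) → (-9, -1); (-4, -5) → (-9, -5)
T3 translate by (0, -2): (5, -3) → (5, -5); (-9, -1) → (-9, -3); (-9, -5) → (-9, -7)
T4 shear: x ← x − 2·y: (5, -5) → (15, -5); (-9, -3) → (-3, -3); (-9, -7) → (5, -7)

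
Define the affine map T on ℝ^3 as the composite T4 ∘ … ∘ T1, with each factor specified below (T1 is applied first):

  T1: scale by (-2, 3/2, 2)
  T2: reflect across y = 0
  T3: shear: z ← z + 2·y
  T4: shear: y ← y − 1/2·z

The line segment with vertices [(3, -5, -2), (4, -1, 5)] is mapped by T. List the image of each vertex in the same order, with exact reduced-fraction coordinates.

image vertices: (-6, 2, 11), (-8, -5, 13)

T1 scale by (-2, 3/2, 2): (3, -5, -2) → (-6, -15/2, -4); (4, -1, 5) → (-8, -3/2, 10)
T2 reflect across y = 0: (-6, -15/2, -4) → (-6, 15/2, -4); (-8, -3/2, 10) → (-8, 3/2, 10)
T3 shear: z ← z + 2·y: (-6, 15/2, -4) → (-6, 15/2, 11); (-8, 3/2, 10) → (-8, 3/2, 13)
T4 shear: y ← y − 1/2·z: (-6, 15/2, 11) → (-6, 2, 11); (-8, 3/2, 13) → (-8, -5, 13)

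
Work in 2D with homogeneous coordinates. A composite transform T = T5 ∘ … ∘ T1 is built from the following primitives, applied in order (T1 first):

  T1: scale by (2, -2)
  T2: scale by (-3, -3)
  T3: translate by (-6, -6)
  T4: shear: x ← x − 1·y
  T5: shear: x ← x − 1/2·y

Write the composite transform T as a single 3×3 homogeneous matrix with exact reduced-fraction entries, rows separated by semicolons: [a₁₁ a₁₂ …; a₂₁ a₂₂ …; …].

T = [-6 -9 3; 0 6 -6; 0 0 1]

T1 = [2 0 0; 0 -2 0; 0 0 1]
T2·T1 = [-6 0 0; 0 6 0; 0 0 1]
T3·…·T1 = [-6 0 -6; 0 6 -6; 0 0 1]
T4·…·T1 = [-6 -6 0; 0 6 -6; 0 0 1]
T5·…·T1 = [-6 -9 3; 0 6 -6; 0 0 1]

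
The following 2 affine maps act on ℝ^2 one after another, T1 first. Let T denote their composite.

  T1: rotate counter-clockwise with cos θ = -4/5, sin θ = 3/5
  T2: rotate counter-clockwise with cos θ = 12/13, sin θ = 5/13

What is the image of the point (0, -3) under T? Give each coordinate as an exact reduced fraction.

T(p) = (48/65, 189/65)

T1 rotate counter-clockwise with cos θ = -4/5, sin θ = 3/5: (0, -3) → (9/5, 12/5)
T2 rotate counter-clockwise with cos θ = 12/13, sin θ = 5/13: (9/5, 12/5) → (48/65, 189/65)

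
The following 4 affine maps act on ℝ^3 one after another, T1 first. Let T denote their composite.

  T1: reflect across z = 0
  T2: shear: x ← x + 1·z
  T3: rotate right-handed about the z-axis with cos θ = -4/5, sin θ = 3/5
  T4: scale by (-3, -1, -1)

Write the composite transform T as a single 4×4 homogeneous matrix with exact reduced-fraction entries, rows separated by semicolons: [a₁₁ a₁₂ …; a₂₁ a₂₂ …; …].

T1 = [1 0 0 0; 0 1 0 0; 0 0 -1 0; 0 0 0 1]
T2·T1 = [1 0 -1 0; 0 1 0 0; 0 0 -1 0; 0 0 0 1]
T3·…·T1 = [-4/5 -3/5 4/5 0; 3/5 -4/5 -3/5 0; 0 0 -1 0; 0 0 0 1]
T4·…·T1 = [12/5 9/5 -12/5 0; -3/5 4/5 3/5 0; 0 0 1 0; 0 0 0 1]

T = [12/5 9/5 -12/5 0; -3/5 4/5 3/5 0; 0 0 1 0; 0 0 0 1]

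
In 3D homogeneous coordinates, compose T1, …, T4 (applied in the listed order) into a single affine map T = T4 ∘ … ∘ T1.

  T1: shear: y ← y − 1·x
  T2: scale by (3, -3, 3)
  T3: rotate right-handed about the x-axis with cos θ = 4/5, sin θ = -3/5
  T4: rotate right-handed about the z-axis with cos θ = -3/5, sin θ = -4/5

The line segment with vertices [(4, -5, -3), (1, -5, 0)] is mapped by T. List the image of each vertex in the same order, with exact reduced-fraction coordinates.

image vertices: (144/25, -483/25, -117/5), (243/25, -276/25, -54/5)

T1 shear: y ← y − 1·x: (4, -5, -3) → (4, -9, -3); (1, -5, 0) → (1, -6, 0)
T2 scale by (3, -3, 3): (4, -9, -3) → (12, 27, -9); (1, -6, 0) → (3, 18, 0)
T3 rotate right-handed about the x-axis with cos θ = 4/5, sin θ = -3/5: (12, 27, -9) → (12, 81/5, -117/5); (3, 18, 0) → (3, 72/5, -54/5)
T4 rotate right-handed about the z-axis with cos θ = -3/5, sin θ = -4/5: (12, 81/5, -117/5) → (144/25, -483/25, -117/5); (3, 72/5, -54/5) → (243/25, -276/25, -54/5)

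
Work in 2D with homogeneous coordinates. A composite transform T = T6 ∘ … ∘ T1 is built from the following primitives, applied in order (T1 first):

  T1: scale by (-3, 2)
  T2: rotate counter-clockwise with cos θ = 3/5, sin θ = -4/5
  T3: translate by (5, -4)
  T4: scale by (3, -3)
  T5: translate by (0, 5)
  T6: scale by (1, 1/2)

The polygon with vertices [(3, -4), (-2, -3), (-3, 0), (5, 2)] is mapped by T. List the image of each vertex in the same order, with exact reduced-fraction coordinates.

T1 scale by (-3, 2): (3, -4) → (-9, -8); (-2, -3) → (6, -6); (-3, 0) → (9, 0); (5, 2) → (-15, 4)
T2 rotate counter-clockwise with cos θ = 3/5, sin θ = -4/5: (-9, -8) → (-59/5, 12/5); (6, -6) → (-6/5, -42/5); (9, 0) → (27/5, -36/5); (-15, 4) → (-29/5, 72/5)
T3 translate by (5, -4): (-59/5, 12/5) → (-34/5, -8/5); (-6/5, -42/5) → (19/5, -62/5); (27/5, -36/5) → (52/5, -56/5); (-29/5, 72/5) → (-4/5, 52/5)
T4 scale by (3, -3): (-34/5, -8/5) → (-102/5, 24/5); (19/5, -62/5) → (57/5, 186/5); (52/5, -56/5) → (156/5, 168/5); (-4/5, 52/5) → (-12/5, -156/5)
T5 translate by (0, 5): (-102/5, 24/5) → (-102/5, 49/5); (57/5, 186/5) → (57/5, 211/5); (156/5, 168/5) → (156/5, 193/5); (-12/5, -156/5) → (-12/5, -131/5)
T6 scale by (1, 1/2): (-102/5, 49/5) → (-102/5, 49/10); (57/5, 211/5) → (57/5, 211/10); (156/5, 193/5) → (156/5, 193/10); (-12/5, -131/5) → (-12/5, -131/10)

image vertices: (-102/5, 49/10), (57/5, 211/10), (156/5, 193/10), (-12/5, -131/10)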